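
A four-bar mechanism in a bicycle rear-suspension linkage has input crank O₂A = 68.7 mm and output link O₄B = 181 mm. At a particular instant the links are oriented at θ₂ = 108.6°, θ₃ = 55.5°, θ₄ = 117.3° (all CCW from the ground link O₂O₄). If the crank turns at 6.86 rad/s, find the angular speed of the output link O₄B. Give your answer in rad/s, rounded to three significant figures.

2.36

ω₂ = 6.86 rad/s
Differentiating the loop-closure r₂e^{iθ₂}+r₃e^{iθ₃}=r₁+r₄e^{iθ₄} gives r₂ω₂e^{iθ₂}+r₃ω₃e^{iθ₃}=r₄ω₄e^{iθ₄}.
Eliminating the other unknown: ω₄ = r₂ω₂ sin(θ₂−θ₃) / [r₄ sin(θ₄−θ₃)].
Numerator sine = +0.79968; denominator sine = +0.88130.
Result = 0.0687·6.86·(+0.79968) / (0.181·(+0.88130)) = +2.3626 rad/s; magnitude 2.3626 rad/s.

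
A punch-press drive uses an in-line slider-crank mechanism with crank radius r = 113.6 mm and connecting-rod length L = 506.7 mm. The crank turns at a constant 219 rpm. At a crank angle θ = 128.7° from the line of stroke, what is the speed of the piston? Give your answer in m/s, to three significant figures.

1.74

ω = 2π·219/60 = 22.93 rad/s
For an in-line slider-crank, x = r cosθ + √(L² − r² sin²θ), so v = −rω sinθ·[1 + r cosθ/√(L² − r² sin²θ)].
With r = 0.1136 m, L = 0.5067 m, θ = 128.7°: √(L² − r² sin²θ) = 0.49888 m.
v = −0.1136·22.93·0.78043·[1 + 0.1136·-0.62524/0.49888] = -1.7437 m/s.
|v| = 1.7437 m/s.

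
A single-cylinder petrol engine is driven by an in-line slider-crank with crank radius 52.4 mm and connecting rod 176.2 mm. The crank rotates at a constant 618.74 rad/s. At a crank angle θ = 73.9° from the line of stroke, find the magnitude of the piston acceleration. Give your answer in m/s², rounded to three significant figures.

338

ω = 618.7 rad/s
x(θ) = r cosθ + √(L² − r² sin²θ); with ω constant, a = ω²·d²x/dθ².
d²x/dθ² = −r cosθ − r²(cos2θ)/√u − r⁴ sin²2θ/(4u^{3/2}),  u = L² − r² sin²θ = 0.0285118 m².
Substituting r = 0.0524 m, L = 0.1762 m, θ = 73.9°: d²x/dθ² = -0.00088242 m.
a = ω²·d²x/dθ² = (618.7)²·(-0.00088242) = -337.83 m/s²;  |a| = 337.83 m/s².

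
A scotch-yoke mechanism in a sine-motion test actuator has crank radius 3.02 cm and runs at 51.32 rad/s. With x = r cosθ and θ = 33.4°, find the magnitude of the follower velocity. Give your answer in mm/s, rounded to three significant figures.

ω = 51.32 rad/s
x = r cosθ ⇒ ẋ = −rω sinθ.
|v| = rω|sinθ| = 0.0302·51.32·|sin 33.4°| = 0.85317 m/s = 853.17 mm/s.

853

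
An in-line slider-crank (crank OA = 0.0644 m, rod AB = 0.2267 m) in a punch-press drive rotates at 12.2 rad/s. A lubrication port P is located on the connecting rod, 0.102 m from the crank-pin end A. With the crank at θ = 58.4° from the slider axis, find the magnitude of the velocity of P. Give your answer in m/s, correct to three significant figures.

0.750

ω = 12.2 rad/s.  Crank-pin speed |V_A| = rω = 0.78568 m/s, perpendicular to OA.
Rod angle: sinφ = −(r/L) sinθ ⇒ φ = -14.002°; ω_rod = −rω cosθ/√(L²−r²sin²θ) = -1.8716 rad/s.
V_P = V_A + ω_rod × AP, with AP = 0.102 m along the rod.
Components: V_Px = −rω sinθ − a·ω_rod·sinφ = -0.71537 m/s;  V_Py = rω cosθ + a·ω_rod·cosφ = +0.22645 m/s.
|V_P| = √(V_Px² + V_Py²) = 0.75036 m/s.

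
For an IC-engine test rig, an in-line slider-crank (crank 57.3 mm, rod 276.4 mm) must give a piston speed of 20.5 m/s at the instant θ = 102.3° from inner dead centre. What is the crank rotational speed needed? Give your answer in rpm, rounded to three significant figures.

3660

For an in-line slider-crank, |v_piston| = rω|sinθ|·[1 + r cosθ/√(L² − r² sin²θ)].
With r = 0.0573 m, L = 0.2764 m, θ = 102.3°: the bracketed kinematic factor |dx/dθ| = 0.05346 m.
ω = v/|dx/dθ| = 20.5/0.05346 = 383.46 rad/s.
N = 60ω/(2π) = 3661.8 rpm.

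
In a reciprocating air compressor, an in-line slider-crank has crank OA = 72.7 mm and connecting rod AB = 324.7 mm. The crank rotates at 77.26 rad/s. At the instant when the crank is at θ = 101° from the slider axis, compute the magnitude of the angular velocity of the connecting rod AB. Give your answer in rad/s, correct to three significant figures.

ω = 77.26 rad/s
The rod makes angle φ with the slider axis where L sinφ = r sinθ; differentiating, L cosφ·φ̇ = r ω cosθ.
L cosφ = √(L² − r² sin²θ) = 0.31676 m.
|ω_rod| = r ω |cosθ| / √(L² − r² sin²θ) = 0.0727·77.26·0.19081/0.31676 = 3.3834 rad/s.

3.38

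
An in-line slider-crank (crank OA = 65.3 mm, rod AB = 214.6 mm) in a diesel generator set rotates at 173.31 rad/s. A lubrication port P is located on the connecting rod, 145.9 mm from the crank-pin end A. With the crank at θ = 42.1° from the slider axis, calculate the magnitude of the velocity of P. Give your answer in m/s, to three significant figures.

ω = 173.3 rad/s.  Crank-pin speed |V_A| = rω = 11.317 m/s, perpendicular to OA.
Rod angle: sinφ = −(r/L) sinθ ⇒ φ = -11.771°; ω_rod = −rω cosθ/√(L²−r²sin²θ) = -39.969 rad/s.
V_P = V_A + ω_rod × AP, with AP = 0.1459 m along the rod.
Components: V_Px = −rω sinθ − a·ω_rod·sinφ = -8.777 m/s;  V_Py = rω cosθ + a·ω_rod·cosφ = +2.6882 m/s.
|V_P| = √(V_Px² + V_Py²) = 9.1794 m/s.

9.18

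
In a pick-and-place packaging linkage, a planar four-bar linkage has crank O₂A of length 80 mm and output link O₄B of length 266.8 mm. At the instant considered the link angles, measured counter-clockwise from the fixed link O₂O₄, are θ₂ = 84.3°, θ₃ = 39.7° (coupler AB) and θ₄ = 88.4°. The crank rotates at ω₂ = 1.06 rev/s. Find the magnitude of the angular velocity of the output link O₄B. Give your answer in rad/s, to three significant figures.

1.87

ω₂ = 6.66 rad/s (from 1.06 rev/s).
Differentiating the loop-closure r₂e^{iθ₂}+r₃e^{iθ₃}=r₁+r₄e^{iθ₄} gives r₂ω₂e^{iθ₂}+r₃ω₃e^{iθ₃}=r₄ω₄e^{iθ₄}.
Eliminating the other unknown: ω₄ = r₂ω₂ sin(θ₂−θ₃) / [r₄ sin(θ₄−θ₃)].
Numerator sine = +0.70215; denominator sine = +0.75126.
Result = 0.08·6.66·(+0.70215) / (0.2668·(+0.75126)) = +1.8665 rad/s; magnitude 1.8665 rad/s.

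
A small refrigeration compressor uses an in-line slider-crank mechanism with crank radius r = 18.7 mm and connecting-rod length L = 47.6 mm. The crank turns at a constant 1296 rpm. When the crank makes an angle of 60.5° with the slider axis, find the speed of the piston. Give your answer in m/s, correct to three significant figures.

ω = 2π·1296/60 = 135.7 rad/s
For an in-line slider-crank, x = r cosθ + √(L² − r² sin²θ), so v = −rω sinθ·[1 + r cosθ/√(L² − r² sin²θ)].
With r = 0.0187 m, L = 0.0476 m, θ = 60.5°: √(L² − r² sin²θ) = 0.044731 m.
v = −0.0187·135.7·0.87036·[1 + 0.0187·0.49242/0.044731] = -2.6636 m/s.
|v| = 2.6636 m/s.

2.66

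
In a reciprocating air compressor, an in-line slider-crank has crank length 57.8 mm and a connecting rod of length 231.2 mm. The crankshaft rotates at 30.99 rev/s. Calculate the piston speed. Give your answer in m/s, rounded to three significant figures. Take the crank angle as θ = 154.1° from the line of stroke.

3.80

ω = 2π·31 = 194.7 rad/s
For an in-line slider-crank, x = r cosθ + √(L² − r² sin²θ), so v = −rω sinθ·[1 + r cosθ/√(L² − r² sin²θ)].
With r = 0.0578 m, L = 0.2312 m, θ = 154.1°: √(L² − r² sin²θ) = 0.22982 m.
v = −0.0578·194.7·0.43680·[1 + 0.0578·-0.89956/0.22982] = -3.8038 m/s.
|v| = 3.8038 m/s.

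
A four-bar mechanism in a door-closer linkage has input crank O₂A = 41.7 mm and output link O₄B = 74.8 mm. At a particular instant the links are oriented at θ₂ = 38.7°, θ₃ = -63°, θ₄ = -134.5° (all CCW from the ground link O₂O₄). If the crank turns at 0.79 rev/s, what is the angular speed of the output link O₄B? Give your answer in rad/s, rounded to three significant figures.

ω₂ = 4.964 rad/s (from 0.79 rev/s).
Differentiating the loop-closure r₂e^{iθ₂}+r₃e^{iθ₃}=r₁+r₄e^{iθ₄} gives r₂ω₂e^{iθ₂}+r₃ω₃e^{iθ₃}=r₄ω₄e^{iθ₄}.
Eliminating the other unknown: ω₄ = r₂ω₂ sin(θ₂−θ₃) / [r₄ sin(θ₄−θ₃)].
Numerator sine = +0.97922; denominator sine = -0.94832.
Result = 0.0417·4.964·(+0.97922) / (0.0748·(-0.94832)) = -2.8574 rad/s; magnitude 2.8574 rad/s.

2.86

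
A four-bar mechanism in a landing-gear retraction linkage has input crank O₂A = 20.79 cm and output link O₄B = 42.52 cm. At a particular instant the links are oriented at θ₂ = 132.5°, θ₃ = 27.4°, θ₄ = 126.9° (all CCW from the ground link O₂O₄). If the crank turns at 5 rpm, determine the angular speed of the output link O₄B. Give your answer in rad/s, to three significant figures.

ω₂ = 0.5236 rad/s (from 5 rpm).
Differentiating the loop-closure r₂e^{iθ₂}+r₃e^{iθ₃}=r₁+r₄e^{iθ₄} gives r₂ω₂e^{iθ₂}+r₃ω₃e^{iθ₃}=r₄ω₄e^{iθ₄}.
Eliminating the other unknown: ω₄ = r₂ω₂ sin(θ₂−θ₃) / [r₄ sin(θ₄−θ₃)].
Numerator sine = +0.96547; denominator sine = +0.98629.
Result = 0.2079·0.5236·(+0.96547) / (0.4252·(+0.98629)) = +0.25061 rad/s; magnitude 0.25061 rad/s.

0.251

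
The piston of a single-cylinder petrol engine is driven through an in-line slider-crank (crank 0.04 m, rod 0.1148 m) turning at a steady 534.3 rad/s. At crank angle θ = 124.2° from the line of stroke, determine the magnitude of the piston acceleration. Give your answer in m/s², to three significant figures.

7830

ω = 534.3 rad/s
x(θ) = r cosθ + √(L² − r² sin²θ); with ω constant, a = ω²·d²x/dθ².
d²x/dθ² = −r cosθ − r²(cos2θ)/√u − r⁴ sin²2θ/(4u^{3/2}),  u = L² − r² sin²θ = 0.0120845 m².
Substituting r = 0.04 m, L = 0.1148 m, θ = 124.2°: d²x/dθ² = +0.027425 m.
a = ω²·d²x/dθ² = (534.3)²·(+0.027425) = +7829.1 m/s²;  |a| = 7829.1 m/s².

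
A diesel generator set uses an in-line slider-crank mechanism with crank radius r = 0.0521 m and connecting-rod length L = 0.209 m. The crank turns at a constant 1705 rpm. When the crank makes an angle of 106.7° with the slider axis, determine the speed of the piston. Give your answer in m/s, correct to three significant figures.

ω = 2π·1705/60 = 178.5 rad/s
For an in-line slider-crank, x = r cosθ + √(L² − r² sin²θ), so v = −rω sinθ·[1 + r cosθ/√(L² − r² sin²θ)].
With r = 0.0521 m, L = 0.209 m, θ = 106.7°: √(L² − r² sin²θ) = 0.20296 m.
v = −0.0521·178.5·0.95782·[1 + 0.0521·-0.28736/0.20296] = -8.2527 m/s.
|v| = 8.2527 m/s.

8.25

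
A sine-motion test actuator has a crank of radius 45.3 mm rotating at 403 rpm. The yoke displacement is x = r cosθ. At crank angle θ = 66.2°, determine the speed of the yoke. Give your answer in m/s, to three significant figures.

ω = 42.2 rad/s (from 403 rpm).
x = r cosθ ⇒ ẋ = −rω sinθ.
|v| = rω|sinθ| = 0.0453·42.2·|sin 66.2°| = 1.7492 m/s.

1.75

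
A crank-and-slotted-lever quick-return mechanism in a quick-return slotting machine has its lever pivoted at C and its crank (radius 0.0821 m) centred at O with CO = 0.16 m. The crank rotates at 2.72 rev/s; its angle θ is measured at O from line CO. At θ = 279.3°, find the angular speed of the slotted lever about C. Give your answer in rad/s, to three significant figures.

4.14

ω = 17.09 rad/s (from 2.72 rev/s).
Crank pin A relative to C: A = (d + r cosθ, r sinθ); lever angle φ = atan2(r sinθ, d + r cosθ).
Differentiating tanφ: φ̇ = rω(d cosθ + r)/(d² + r² + 2dr cosθ).
d² + r² + 2dr cosθ = |CA|² = 0.0365861 m²;  d cosθ + r = +0.10796 m.
|ω_lever| = |0.0821·17.09·+0.10796| / 0.0365861 = 4.1402 rad/s.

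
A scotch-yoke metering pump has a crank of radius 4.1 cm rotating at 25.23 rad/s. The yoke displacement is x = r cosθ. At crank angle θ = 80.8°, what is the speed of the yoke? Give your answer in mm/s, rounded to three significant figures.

ω = 25.23 rad/s
x = r cosθ ⇒ ẋ = −rω sinθ.
|v| = rω|sinθ| = 0.041·25.23·|sin 80.8°| = 1.0211 m/s = 1021.1 mm/s.

1020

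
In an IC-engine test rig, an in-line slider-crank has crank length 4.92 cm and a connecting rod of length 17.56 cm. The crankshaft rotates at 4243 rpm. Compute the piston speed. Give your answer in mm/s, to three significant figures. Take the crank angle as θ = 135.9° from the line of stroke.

12100

ω = 2π·4243/60 = 444.3 rad/s
For an in-line slider-crank, x = r cosθ + √(L² − r² sin²θ), so v = −rω sinθ·[1 + r cosθ/√(L² − r² sin²θ)].
With r = 0.0492 m, L = 0.1756 m, θ = 135.9°: √(L² − r² sin²θ) = 0.17223 m.
v = −0.0492·444.3·0.69591·[1 + 0.0492·-0.71813/0.17223] = -12.092 m/s.
|v| = 12.092 m/s = 12092 mm/s.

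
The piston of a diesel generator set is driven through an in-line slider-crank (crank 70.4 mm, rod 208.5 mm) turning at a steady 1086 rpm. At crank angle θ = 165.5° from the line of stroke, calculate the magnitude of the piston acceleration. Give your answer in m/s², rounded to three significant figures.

610

ω = 2π·1086/60 = 113.7 rad/s
x(θ) = r cosθ + √(L² − r² sin²θ); with ω constant, a = ω²·d²x/dθ².
d²x/dθ² = −r cosθ − r²(cos2θ)/√u − r⁴ sin²2θ/(4u^{3/2}),  u = L² − r² sin²θ = 0.0431615 m².
Substituting r = 0.0704 m, L = 0.2085 m, θ = 165.5°: d²x/dθ² = +0.047132 m.
a = ω²·d²x/dθ² = (113.7)²·(+0.047132) = +609.58 m/s²;  |a| = 609.58 m/s².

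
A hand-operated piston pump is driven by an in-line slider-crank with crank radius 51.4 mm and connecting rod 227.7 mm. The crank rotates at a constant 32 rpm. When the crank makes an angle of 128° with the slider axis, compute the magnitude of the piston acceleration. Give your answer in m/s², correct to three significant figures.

0.386

ω = 2π·32/60 = 3.351 rad/s
x(θ) = r cosθ + √(L² − r² sin²θ); with ω constant, a = ω²·d²x/dθ².
d²x/dθ² = −r cosθ − r²(cos2θ)/√u − r⁴ sin²2θ/(4u^{3/2}),  u = L² − r² sin²θ = 0.0502067 m².
Substituting r = 0.0514 m, L = 0.2277 m, θ = 128°: d²x/dθ² = +0.034351 m.
a = ω²·d²x/dθ² = (3.351)²·(+0.034351) = +0.38575 m/s²;  |a| = 0.38575 m/s².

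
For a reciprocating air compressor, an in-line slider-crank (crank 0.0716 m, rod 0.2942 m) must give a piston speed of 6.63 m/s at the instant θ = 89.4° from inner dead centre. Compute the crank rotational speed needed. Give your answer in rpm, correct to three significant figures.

For an in-line slider-crank, |v_piston| = rω|sinθ|·[1 + r cosθ/√(L² − r² sin²θ)].
With r = 0.0716 m, L = 0.2942 m, θ = 89.4°: the bracketed kinematic factor |dx/dθ| = 0.071784 m.
ω = v/|dx/dθ| = 6.63/0.071784 = 92.36 rad/s.
N = 60ω/(2π) = 881.97 rpm.

882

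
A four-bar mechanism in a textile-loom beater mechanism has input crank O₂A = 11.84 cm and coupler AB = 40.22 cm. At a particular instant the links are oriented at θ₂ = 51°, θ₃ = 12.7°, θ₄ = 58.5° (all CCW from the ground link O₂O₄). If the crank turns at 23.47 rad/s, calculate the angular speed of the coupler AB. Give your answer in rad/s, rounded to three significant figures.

1.26

ω₂ = 23.47 rad/s
Differentiating the loop-closure r₂e^{iθ₂}+r₃e^{iθ₃}=r₁+r₄e^{iθ₄} gives r₂ω₂e^{iθ₂}+r₃ω₃e^{iθ₃}=r₄ω₄e^{iθ₄}.
Eliminating the other unknown: ω₃ = r₂ω₂ sin(θ₄−θ₂) / [r₃ sin(θ₃−θ₄)].
Numerator sine = +0.13053; denominator sine = -0.71691.
Result = 0.1184·23.47·(+0.13053) / (0.4022·(-0.71691)) = -1.2579 rad/s; magnitude 1.2579 rad/s.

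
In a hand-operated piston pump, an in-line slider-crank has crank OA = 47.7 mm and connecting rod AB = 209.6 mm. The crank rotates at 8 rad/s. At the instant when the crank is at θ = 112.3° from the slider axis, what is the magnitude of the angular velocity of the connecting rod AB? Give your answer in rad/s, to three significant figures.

0.707

ω = 8 rad/s
The rod makes angle φ with the slider axis where L sinφ = r sinθ; differentiating, L cosφ·φ̇ = r ω cosθ.
L cosφ = √(L² − r² sin²θ) = 0.2049 m.
|ω_rod| = r ω |cosθ| / √(L² − r² sin²θ) = 0.0477·8·0.37946/0.2049 = 0.70668 rad/s.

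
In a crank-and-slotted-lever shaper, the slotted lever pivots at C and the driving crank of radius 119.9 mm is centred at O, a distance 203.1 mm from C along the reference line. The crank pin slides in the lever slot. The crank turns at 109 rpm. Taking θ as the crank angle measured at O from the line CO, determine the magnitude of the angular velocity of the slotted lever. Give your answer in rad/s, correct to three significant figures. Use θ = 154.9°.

7.60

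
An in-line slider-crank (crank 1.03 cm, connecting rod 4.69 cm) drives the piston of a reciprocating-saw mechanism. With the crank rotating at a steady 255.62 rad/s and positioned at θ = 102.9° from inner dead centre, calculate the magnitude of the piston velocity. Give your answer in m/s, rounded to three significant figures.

2.44

ω = 255.6 rad/s
For an in-line slider-crank, x = r cosθ + √(L² − r² sin²θ), so v = −rω sinθ·[1 + r cosθ/√(L² − r² sin²θ)].
With r = 0.0103 m, L = 0.0469 m, θ = 102.9°: √(L² − r² sin²θ) = 0.045813 m.
v = −0.0103·255.6·0.97476·[1 + 0.0103·-0.22325/0.045813] = -2.4376 m/s.
|v| = 2.4376 m/s.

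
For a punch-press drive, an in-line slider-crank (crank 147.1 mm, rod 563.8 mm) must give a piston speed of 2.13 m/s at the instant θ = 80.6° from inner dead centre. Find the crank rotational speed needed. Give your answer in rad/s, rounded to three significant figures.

For an in-line slider-crank, |v_piston| = rω|sinθ|·[1 + r cosθ/√(L² − r² sin²θ)].
With r = 0.1471 m, L = 0.5638 m, θ = 80.6°: the bracketed kinematic factor |dx/dθ| = 0.15152 m.
ω = v/|dx/dθ| = 2.13/0.15152 = 14.057 rad/s.

14.1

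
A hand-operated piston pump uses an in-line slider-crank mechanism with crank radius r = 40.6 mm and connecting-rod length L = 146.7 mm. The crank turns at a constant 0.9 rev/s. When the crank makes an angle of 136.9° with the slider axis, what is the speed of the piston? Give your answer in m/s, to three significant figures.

ω = 2π·0.9 = 5.655 rad/s
For an in-line slider-crank, x = r cosθ + √(L² − r² sin²θ), so v = −rω sinθ·[1 + r cosθ/√(L² − r² sin²θ)].
With r = 0.0406 m, L = 0.1467 m, θ = 136.9°: √(L² − r² sin²θ) = 0.14405 m.
v = −0.0406·5.655·0.68327·[1 + 0.0406·-0.73016/0.14405] = -0.12459 m/s.
|v| = 0.12459 m/s.

0.125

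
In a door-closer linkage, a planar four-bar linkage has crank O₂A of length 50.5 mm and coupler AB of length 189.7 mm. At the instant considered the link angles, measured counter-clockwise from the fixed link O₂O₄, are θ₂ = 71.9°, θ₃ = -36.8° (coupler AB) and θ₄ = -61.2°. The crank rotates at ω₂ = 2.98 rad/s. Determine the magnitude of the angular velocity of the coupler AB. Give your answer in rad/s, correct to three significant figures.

1.40

ω₂ = 2.98 rad/s
Differentiating the loop-closure r₂e^{iθ₂}+r₃e^{iθ₃}=r₁+r₄e^{iθ₄} gives r₂ω₂e^{iθ₂}+r₃ω₃e^{iθ₃}=r₄ω₄e^{iθ₄}.
Eliminating the other unknown: ω₃ = r₂ω₂ sin(θ₄−θ₂) / [r₃ sin(θ₃−θ₄)].
Numerator sine = -0.73016; denominator sine = +0.41310.
Result = 0.0505·2.98·(-0.73016) / (0.1897·(+0.41310)) = -1.4022 rad/s; magnitude 1.4022 rad/s.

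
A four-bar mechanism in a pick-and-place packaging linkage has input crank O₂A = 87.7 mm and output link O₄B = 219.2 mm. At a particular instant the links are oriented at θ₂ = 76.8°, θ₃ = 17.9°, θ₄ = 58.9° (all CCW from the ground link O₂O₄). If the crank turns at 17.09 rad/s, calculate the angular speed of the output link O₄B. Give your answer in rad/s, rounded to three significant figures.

ω₂ = 17.09 rad/s
Differentiating the loop-closure r₂e^{iθ₂}+r₃e^{iθ₃}=r₁+r₄e^{iθ₄} gives r₂ω₂e^{iθ₂}+r₃ω₃e^{iθ₃}=r₄ω₄e^{iθ₄}.
Eliminating the other unknown: ω₄ = r₂ω₂ sin(θ₂−θ₃) / [r₄ sin(θ₄−θ₃)].
Numerator sine = +0.85627; denominator sine = +0.65606.
Result = 0.0877·17.09·(+0.85627) / (0.2192·(+0.65606)) = +8.9242 rad/s; magnitude 8.9242 rad/s.

8.92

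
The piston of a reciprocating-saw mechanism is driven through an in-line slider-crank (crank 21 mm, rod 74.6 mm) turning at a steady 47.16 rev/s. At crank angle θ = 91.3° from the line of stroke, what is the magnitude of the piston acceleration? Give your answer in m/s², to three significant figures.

ω = 2π·47.2 = 296.3 rad/s
x(θ) = r cosθ + √(L² − r² sin²θ); with ω constant, a = ω²·d²x/dθ².
d²x/dθ² = −r cosθ − r²(cos2θ)/√u − r⁴ sin²2θ/(4u^{3/2}),  u = L² − r² sin²θ = 0.00512439 m².
Substituting r = 0.021 m, L = 0.0746 m, θ = 91.3°: d²x/dθ² = +0.0066303 m.
a = ω²·d²x/dθ² = (296.3)²·(+0.0066303) = +582.16 m/s²;  |a| = 582.16 m/s².

582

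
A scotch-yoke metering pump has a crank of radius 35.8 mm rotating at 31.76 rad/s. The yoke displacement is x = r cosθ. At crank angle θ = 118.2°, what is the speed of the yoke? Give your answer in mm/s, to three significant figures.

1000

ω = 31.76 rad/s
x = r cosθ ⇒ ẋ = −rω sinθ.
|v| = rω|sinθ| = 0.0358·31.76·|sin 118.2°| = 1.002 m/s = 1002 mm/s.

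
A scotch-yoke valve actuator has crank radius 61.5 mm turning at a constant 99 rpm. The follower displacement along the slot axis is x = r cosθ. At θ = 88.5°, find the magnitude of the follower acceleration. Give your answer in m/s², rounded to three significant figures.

0.173

ω = 10.37 rad/s (from 99 rpm).
x = r cosθ ⇒ ẍ = −rω² cosθ (ω constant).
|a| = rω²|cosθ| = 0.0615·(10.37)²·|cos 88.5°| = 0.17303 m/s².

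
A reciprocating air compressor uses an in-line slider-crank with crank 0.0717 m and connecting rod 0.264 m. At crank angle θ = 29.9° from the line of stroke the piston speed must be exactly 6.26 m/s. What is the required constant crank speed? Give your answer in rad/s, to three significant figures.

142

For an in-line slider-crank, |v_piston| = rω|sinθ|·[1 + r cosθ/√(L² − r² sin²θ)].
With r = 0.0717 m, L = 0.264 m, θ = 29.9°: the bracketed kinematic factor |dx/dθ| = 0.044235 m.
ω = v/|dx/dθ| = 6.26/0.044235 = 141.52 rad/s.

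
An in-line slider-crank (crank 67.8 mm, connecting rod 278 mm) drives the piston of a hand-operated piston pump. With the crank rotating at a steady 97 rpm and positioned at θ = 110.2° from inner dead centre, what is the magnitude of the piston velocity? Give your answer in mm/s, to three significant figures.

590

ω = 2π·97/60 = 10.16 rad/s
For an in-line slider-crank, x = r cosθ + √(L² − r² sin²θ), so v = −rω sinθ·[1 + r cosθ/√(L² − r² sin²θ)].
With r = 0.0678 m, L = 0.278 m, θ = 110.2°: √(L² − r² sin²θ) = 0.27062 m.
v = −0.0678·10.16·0.93849·[1 + 0.0678·-0.34530/0.27062] = -0.59043 m/s.
|v| = 0.59043 m/s = 590.43 mm/s.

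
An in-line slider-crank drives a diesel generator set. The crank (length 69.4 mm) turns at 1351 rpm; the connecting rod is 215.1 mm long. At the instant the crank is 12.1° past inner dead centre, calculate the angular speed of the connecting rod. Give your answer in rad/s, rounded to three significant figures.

ω = 141.5 rad/s (converted from 1351 rpm).
The rod makes angle φ with the slider axis where L sinφ = r sinθ; differentiating, L cosφ·φ̇ = r ω cosθ.
L cosφ = √(L² − r² sin²θ) = 0.21461 m.
|ω_rod| = r ω |cosθ| / √(L² − r² sin²θ) = 0.0694·141.5·0.97778/0.21461 = 44.734 rad/s.

44.7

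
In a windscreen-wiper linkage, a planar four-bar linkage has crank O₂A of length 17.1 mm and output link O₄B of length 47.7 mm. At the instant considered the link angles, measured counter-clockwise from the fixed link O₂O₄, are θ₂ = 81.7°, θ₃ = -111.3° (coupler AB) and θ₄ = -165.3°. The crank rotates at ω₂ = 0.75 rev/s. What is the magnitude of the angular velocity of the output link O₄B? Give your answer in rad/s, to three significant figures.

0.470

ω₂ = 4.712 rad/s (from 0.75 rev/s).
Differentiating the loop-closure r₂e^{iθ₂}+r₃e^{iθ₃}=r₁+r₄e^{iθ₄} gives r₂ω₂e^{iθ₂}+r₃ω₃e^{iθ₃}=r₄ω₄e^{iθ₄}.
Eliminating the other unknown: ω₄ = r₂ω₂ sin(θ₂−θ₃) / [r₄ sin(θ₄−θ₃)].
Numerator sine = -0.22495; denominator sine = -0.80902.
Result = 0.0171·4.712·(-0.22495) / (0.0477·(-0.80902)) = +0.46973 rad/s; magnitude 0.46973 rad/s.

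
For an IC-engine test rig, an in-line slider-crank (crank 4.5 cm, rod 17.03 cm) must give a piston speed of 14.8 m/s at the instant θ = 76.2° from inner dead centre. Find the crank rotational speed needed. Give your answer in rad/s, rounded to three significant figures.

For an in-line slider-crank, |v_piston| = rω|sinθ|·[1 + r cosθ/√(L² − r² sin²θ)].
With r = 0.045 m, L = 0.1703 m, θ = 76.2°: the bracketed kinematic factor |dx/dθ| = 0.046551 m.
ω = v/|dx/dθ| = 14.8/0.046551 = 317.93 rad/s.

318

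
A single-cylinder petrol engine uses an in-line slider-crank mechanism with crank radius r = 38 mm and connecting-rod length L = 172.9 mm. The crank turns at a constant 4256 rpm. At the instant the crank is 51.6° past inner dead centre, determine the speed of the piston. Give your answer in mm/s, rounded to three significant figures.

15100

ω = 2π·4256/60 = 445.7 rad/s
For an in-line slider-crank, x = r cosθ + √(L² − r² sin²θ), so v = −rω sinθ·[1 + r cosθ/√(L² − r² sin²θ)].
With r = 0.038 m, L = 0.1729 m, θ = 51.6°: √(L² − r² sin²θ) = 0.17032 m.
v = −0.038·445.7·0.78369·[1 + 0.038·0.62115/0.17032] = -15.112 m/s.
|v| = 15.112 m/s = 15112 mm/s.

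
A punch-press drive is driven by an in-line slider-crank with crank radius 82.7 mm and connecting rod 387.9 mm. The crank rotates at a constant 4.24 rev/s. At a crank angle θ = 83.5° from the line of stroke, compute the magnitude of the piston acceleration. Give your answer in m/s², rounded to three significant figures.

5.82

ω = 2π·4.24 = 26.64 rad/s
x(θ) = r cosθ + √(L² − r² sin²θ); with ω constant, a = ω²·d²x/dθ².
d²x/dθ² = −r cosθ − r²(cos2θ)/√u − r⁴ sin²2θ/(4u^{3/2}),  u = L² − r² sin²θ = 0.143715 m².
Substituting r = 0.0827 m, L = 0.3879 m, θ = 83.5°: d²x/dθ² = +0.0082058 m.
a = ω²·d²x/dθ² = (26.64)²·(+0.0082058) = +5.8239 m/s²;  |a| = 5.8239 m/s².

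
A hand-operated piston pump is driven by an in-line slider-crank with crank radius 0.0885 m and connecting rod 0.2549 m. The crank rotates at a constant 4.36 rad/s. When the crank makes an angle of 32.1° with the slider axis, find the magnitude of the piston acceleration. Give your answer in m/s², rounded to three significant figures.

1.70

ω = 4.36 rad/s
x(θ) = r cosθ + √(L² − r² sin²θ); with ω constant, a = ω²·d²x/dθ².
d²x/dθ² = −r cosθ − r²(cos2θ)/√u − r⁴ sin²2θ/(4u^{3/2}),  u = L² − r² sin²θ = 0.0627623 m².
Substituting r = 0.0885 m, L = 0.2549 m, θ = 32.1°: d²x/dθ² = -0.089368 m.
a = ω²·d²x/dθ² = (4.36)²·(-0.089368) = -1.6988 m/s²;  |a| = 1.6988 m/s².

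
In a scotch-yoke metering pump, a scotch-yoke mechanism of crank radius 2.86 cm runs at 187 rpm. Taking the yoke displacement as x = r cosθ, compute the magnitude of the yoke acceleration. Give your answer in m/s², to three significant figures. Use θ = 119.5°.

ω = 19.58 rad/s (from 187 rpm).
x = r cosθ ⇒ ẍ = −rω² cosθ (ω constant).
|a| = rω²|cosθ| = 0.0286·(19.58)²·|cos 119.5°| = 5.4006 m/s².

5.40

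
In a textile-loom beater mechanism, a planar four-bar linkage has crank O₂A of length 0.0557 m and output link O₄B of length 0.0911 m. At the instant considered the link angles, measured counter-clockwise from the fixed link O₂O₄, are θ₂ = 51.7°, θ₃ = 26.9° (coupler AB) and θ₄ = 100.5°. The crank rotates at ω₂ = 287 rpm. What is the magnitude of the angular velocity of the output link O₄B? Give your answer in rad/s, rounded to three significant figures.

8.03

ω₂ = 30.05 rad/s (from 287 rpm).
Differentiating the loop-closure r₂e^{iθ₂}+r₃e^{iθ₃}=r₁+r₄e^{iθ₄} gives r₂ω₂e^{iθ₂}+r₃ω₃e^{iθ₃}=r₄ω₄e^{iθ₄}.
Eliminating the other unknown: ω₄ = r₂ω₂ sin(θ₂−θ₃) / [r₄ sin(θ₄−θ₃)].
Numerator sine = +0.41945; denominator sine = +0.95931.
Result = 0.0557·30.05·(+0.41945) / (0.0911·(+0.95931)) = +8.0347 rad/s; magnitude 8.0347 rad/s.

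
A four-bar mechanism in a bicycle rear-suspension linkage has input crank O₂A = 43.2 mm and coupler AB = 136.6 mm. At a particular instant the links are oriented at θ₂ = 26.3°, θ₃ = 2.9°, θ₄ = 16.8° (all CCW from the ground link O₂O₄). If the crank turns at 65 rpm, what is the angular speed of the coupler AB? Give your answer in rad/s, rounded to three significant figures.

ω₂ = 6.807 rad/s (from 65 rpm).
Differentiating the loop-closure r₂e^{iθ₂}+r₃e^{iθ₃}=r₁+r₄e^{iθ₄} gives r₂ω₂e^{iθ₂}+r₃ω₃e^{iθ₃}=r₄ω₄e^{iθ₄}.
Eliminating the other unknown: ω₃ = r₂ω₂ sin(θ₄−θ₂) / [r₃ sin(θ₃−θ₄)].
Numerator sine = -0.16505; denominator sine = -0.24023.
Result = 0.0432·6.807·(-0.16505) / (0.1366·(-0.24023)) = +1.479 rad/s; magnitude 1.479 rad/s.

1.48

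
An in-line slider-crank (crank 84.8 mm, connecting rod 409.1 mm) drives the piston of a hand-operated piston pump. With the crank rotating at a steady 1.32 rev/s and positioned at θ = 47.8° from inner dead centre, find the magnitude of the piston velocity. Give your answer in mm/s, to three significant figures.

594

ω = 2π·1.32 = 8.294 rad/s
For an in-line slider-crank, x = r cosθ + √(L² − r² sin²θ), so v = −rω sinθ·[1 + r cosθ/√(L² − r² sin²θ)].
With r = 0.0848 m, L = 0.4091 m, θ = 47.8°: √(L² − r² sin²θ) = 0.40425 m.
v = −0.0848·8.294·0.74080·[1 + 0.0848·0.67172/0.40425] = -0.59443 m/s.
|v| = 0.59443 m/s = 594.43 mm/s.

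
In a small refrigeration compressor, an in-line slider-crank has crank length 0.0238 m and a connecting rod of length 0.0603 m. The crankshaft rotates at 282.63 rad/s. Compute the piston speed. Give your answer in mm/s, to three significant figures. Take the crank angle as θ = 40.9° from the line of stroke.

ω = 282.6 rad/s
For an in-line slider-crank, x = r cosθ + √(L² − r² sin²θ), so v = −rω sinθ·[1 + r cosθ/√(L² − r² sin²θ)].
With r = 0.0238 m, L = 0.0603 m, θ = 40.9°: √(L² − r² sin²θ) = 0.058252 m.
v = −0.0238·282.6·0.65474·[1 + 0.0238·0.75585/0.058252] = -5.7643 m/s.
|v| = 5.7643 m/s = 5764.3 mm/s.

5760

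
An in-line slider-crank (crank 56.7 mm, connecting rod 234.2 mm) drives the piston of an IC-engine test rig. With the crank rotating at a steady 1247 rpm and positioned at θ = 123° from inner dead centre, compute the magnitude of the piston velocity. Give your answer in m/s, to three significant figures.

5.37

ω = 2π·1247/60 = 130.6 rad/s
For an in-line slider-crank, x = r cosθ + √(L² − r² sin²θ), so v = −rω sinθ·[1 + r cosθ/√(L² − r² sin²θ)].
With r = 0.0567 m, L = 0.2342 m, θ = 123°: √(L² − r² sin²θ) = 0.22932 m.
v = −0.0567·130.6·0.83867·[1 + 0.0567·-0.54464/0.22932] = -5.3735 m/s.
|v| = 5.3735 m/s.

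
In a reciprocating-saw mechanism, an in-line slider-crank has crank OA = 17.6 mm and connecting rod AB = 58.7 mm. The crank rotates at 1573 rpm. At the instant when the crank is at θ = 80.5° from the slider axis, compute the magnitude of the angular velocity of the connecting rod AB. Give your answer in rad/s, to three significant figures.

8.53

ω = 164.7 rad/s (converted from 1573 rpm).
The rod makes angle φ with the slider axis where L sinφ = r sinθ; differentiating, L cosφ·φ̇ = r ω cosθ.
L cosφ = √(L² − r² sin²θ) = 0.056075 m.
|ω_rod| = r ω |cosθ| / √(L² − r² sin²θ) = 0.0176·164.7·0.16505/0.056075 = 8.5332 rad/s.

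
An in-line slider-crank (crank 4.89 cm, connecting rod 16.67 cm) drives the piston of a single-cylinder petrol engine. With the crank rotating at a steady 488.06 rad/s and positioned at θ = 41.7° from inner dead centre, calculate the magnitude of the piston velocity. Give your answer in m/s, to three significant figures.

19.4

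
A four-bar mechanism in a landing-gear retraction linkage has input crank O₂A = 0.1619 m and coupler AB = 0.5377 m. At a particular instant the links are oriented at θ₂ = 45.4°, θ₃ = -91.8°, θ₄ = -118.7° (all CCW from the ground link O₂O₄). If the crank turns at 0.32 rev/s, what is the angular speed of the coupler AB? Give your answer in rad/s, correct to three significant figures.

ω₂ = 2.011 rad/s (from 0.32 rev/s).
Differentiating the loop-closure r₂e^{iθ₂}+r₃e^{iθ₃}=r₁+r₄e^{iθ₄} gives r₂ω₂e^{iθ₂}+r₃ω₃e^{iθ₃}=r₄ω₄e^{iθ₄}.
Eliminating the other unknown: ω₃ = r₂ω₂ sin(θ₄−θ₂) / [r₃ sin(θ₃−θ₄)].
Numerator sine = -0.27396; denominator sine = +0.45243.
Result = 0.1619·2.011·(-0.27396) / (0.5377·(+0.45243)) = -0.36658 rad/s; magnitude 0.36658 rad/s.

0.367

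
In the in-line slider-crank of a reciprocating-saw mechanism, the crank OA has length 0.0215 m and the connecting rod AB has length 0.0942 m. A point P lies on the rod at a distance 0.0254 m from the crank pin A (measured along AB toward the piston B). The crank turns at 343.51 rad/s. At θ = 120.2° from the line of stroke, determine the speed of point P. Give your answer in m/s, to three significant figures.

6.75

ω = 343.5 rad/s.  Crank-pin speed |V_A| = rω = 7.3855 m/s, perpendicular to OA.
Rod angle: sinφ = −(r/L) sinθ ⇒ φ = -11.377°; ω_rod = −rω cosθ/√(L²−r²sin²θ) = +40.228 rad/s.
V_P = V_A + ω_rod × AP, with AP = 0.0254 m along the rod.
Components: V_Px = −rω sinθ − a·ω_rod·sinφ = -6.1815 m/s;  V_Py = rω cosθ + a·ω_rod·cosφ = -2.7133 m/s.
|V_P| = √(V_Px² + V_Py²) = 6.7508 m/s.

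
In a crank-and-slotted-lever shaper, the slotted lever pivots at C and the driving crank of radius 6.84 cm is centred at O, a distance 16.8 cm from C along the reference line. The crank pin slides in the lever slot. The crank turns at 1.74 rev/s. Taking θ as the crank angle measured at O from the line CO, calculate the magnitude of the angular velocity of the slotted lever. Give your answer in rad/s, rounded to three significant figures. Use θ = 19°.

3.11

ω = 10.93 rad/s (from 1.74 rev/s).
Crank pin A relative to C: A = (d + r cosθ, r sinθ); lever angle φ = atan2(r sinθ, d + r cosθ).
Differentiating tanφ: φ̇ = rω(d cosθ + r)/(d² + r² + 2dr cosθ).
d² + r² + 2dr cosθ = |CA|² = 0.0546328 m²;  d cosθ + r = +0.22725 m.
|ω_lever| = |0.0684·10.93·+0.22725| / 0.0546328 = 3.1105 rad/s.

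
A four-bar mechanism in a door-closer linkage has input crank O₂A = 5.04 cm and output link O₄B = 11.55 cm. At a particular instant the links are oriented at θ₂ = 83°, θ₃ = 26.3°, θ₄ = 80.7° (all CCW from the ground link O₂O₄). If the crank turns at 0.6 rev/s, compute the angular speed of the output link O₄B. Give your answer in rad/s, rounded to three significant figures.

ω₂ = 3.77 rad/s (from 0.6 rev/s).
Differentiating the loop-closure r₂e^{iθ₂}+r₃e^{iθ₃}=r₁+r₄e^{iθ₄} gives r₂ω₂e^{iθ₂}+r₃ω₃e^{iθ₃}=r₄ω₄e^{iθ₄}.
Eliminating the other unknown: ω₄ = r₂ω₂ sin(θ₂−θ₃) / [r₄ sin(θ₄−θ₃)].
Numerator sine = +0.83581; denominator sine = +0.81310.
Result = 0.0504·3.77·(+0.83581) / (0.1155·(+0.81310)) = +1.691 rad/s; magnitude 1.691 rad/s.

1.69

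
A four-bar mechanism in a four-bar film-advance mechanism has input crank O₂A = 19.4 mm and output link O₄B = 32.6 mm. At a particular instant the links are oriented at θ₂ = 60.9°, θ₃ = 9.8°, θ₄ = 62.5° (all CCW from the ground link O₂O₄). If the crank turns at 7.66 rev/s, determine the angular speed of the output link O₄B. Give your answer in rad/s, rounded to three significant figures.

ω₂ = 48.13 rad/s (from 7.66 rev/s).
Differentiating the loop-closure r₂e^{iθ₂}+r₃e^{iθ₃}=r₁+r₄e^{iθ₄} gives r₂ω₂e^{iθ₂}+r₃ω₃e^{iθ₃}=r₄ω₄e^{iθ₄}.
Eliminating the other unknown: ω₄ = r₂ω₂ sin(θ₂−θ₃) / [r₄ sin(θ₄−θ₃)].
Numerator sine = +0.77824; denominator sine = +0.79547.
Result = 0.0194·48.13·(+0.77824) / (0.0326·(+0.79547)) = +28.021 rad/s; magnitude 28.021 rad/s.

28.0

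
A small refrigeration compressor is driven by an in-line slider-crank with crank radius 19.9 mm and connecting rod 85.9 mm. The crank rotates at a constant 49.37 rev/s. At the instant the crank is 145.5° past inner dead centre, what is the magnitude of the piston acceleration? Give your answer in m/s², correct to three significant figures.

ω = 2π·49.4 = 310.2 rad/s
x(θ) = r cosθ + √(L² − r² sin²θ); with ω constant, a = ω²·d²x/dθ².
d²x/dθ² = −r cosθ − r²(cos2θ)/√u − r⁴ sin²2θ/(4u^{3/2}),  u = L² − r² sin²θ = 0.00725176 m².
Substituting r = 0.0199 m, L = 0.0859 m, θ = 145.5°: d²x/dθ² = +0.014678 m.
a = ω²·d²x/dθ² = (310.2)²·(+0.014678) = +1412.4 m/s²;  |a| = 1412.4 m/s².

1410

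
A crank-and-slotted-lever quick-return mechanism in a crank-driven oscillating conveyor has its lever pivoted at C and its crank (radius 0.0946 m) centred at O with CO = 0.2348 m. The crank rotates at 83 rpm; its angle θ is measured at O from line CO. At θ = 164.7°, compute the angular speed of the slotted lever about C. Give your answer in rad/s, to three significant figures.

5.11

ω = 8.692 rad/s (from 83 rpm).
Crank pin A relative to C: A = (d + r cosθ, r sinθ); lever angle φ = atan2(r sinθ, d + r cosθ).
Differentiating tanφ: φ̇ = rω(d cosθ + r)/(d² + r² + 2dr cosθ).
d² + r² + 2dr cosθ = |CA|² = 0.0212305 m²;  d cosθ + r = -0.13188 m.
|ω_lever| = |0.0946·8.692·-0.13188| / 0.0212305 = 5.1075 rad/s.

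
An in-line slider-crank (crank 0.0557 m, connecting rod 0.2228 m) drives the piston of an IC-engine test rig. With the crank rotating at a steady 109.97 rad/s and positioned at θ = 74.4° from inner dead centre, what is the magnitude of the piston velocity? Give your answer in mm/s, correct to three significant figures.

6310

ω = 110 rad/s
For an in-line slider-crank, x = r cosθ + √(L² − r² sin²θ), so v = −rω sinθ·[1 + r cosθ/√(L² − r² sin²θ)].
With r = 0.0557 m, L = 0.2228 m, θ = 74.4°: √(L² − r² sin²θ) = 0.21624 m.
v = −0.0557·110·0.96316·[1 + 0.0557·0.26892/0.21624] = -6.3083 m/s.
|v| = 6.3083 m/s = 6308.3 mm/s.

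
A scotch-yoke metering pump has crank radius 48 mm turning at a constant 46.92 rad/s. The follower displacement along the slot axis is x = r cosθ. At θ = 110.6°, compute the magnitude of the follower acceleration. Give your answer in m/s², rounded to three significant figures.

ω = 46.92 rad/s
x = r cosθ ⇒ ẍ = −rω² cosθ (ω constant).
|a| = rω²|cosθ| = 0.048·(46.92)²·|cos 110.6°| = 37.18 m/s².

37.2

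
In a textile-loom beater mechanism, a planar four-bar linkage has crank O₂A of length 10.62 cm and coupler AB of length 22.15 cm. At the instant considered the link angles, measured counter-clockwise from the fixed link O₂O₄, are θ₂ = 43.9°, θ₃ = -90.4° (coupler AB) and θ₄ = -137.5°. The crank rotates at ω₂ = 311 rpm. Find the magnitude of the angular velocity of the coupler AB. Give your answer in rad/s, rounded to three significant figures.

0.521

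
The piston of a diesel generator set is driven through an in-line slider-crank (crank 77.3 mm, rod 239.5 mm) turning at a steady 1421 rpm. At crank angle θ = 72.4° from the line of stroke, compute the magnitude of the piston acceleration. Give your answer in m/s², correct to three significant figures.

ω = 2π·1421/60 = 148.8 rad/s
x(θ) = r cosθ + √(L² − r² sin²θ); with ω constant, a = ω²·d²x/dθ².
d²x/dθ² = −r cosθ − r²(cos2θ)/√u − r⁴ sin²2θ/(4u^{3/2}),  u = L² − r² sin²θ = 0.0519313 m².
Substituting r = 0.0773 m, L = 0.2395 m, θ = 72.4°: d²x/dθ² = -0.0021977 m.
a = ω²·d²x/dθ² = (148.8)²·(-0.0021977) = -48.664 m/s²;  |a| = 48.664 m/s².

48.7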